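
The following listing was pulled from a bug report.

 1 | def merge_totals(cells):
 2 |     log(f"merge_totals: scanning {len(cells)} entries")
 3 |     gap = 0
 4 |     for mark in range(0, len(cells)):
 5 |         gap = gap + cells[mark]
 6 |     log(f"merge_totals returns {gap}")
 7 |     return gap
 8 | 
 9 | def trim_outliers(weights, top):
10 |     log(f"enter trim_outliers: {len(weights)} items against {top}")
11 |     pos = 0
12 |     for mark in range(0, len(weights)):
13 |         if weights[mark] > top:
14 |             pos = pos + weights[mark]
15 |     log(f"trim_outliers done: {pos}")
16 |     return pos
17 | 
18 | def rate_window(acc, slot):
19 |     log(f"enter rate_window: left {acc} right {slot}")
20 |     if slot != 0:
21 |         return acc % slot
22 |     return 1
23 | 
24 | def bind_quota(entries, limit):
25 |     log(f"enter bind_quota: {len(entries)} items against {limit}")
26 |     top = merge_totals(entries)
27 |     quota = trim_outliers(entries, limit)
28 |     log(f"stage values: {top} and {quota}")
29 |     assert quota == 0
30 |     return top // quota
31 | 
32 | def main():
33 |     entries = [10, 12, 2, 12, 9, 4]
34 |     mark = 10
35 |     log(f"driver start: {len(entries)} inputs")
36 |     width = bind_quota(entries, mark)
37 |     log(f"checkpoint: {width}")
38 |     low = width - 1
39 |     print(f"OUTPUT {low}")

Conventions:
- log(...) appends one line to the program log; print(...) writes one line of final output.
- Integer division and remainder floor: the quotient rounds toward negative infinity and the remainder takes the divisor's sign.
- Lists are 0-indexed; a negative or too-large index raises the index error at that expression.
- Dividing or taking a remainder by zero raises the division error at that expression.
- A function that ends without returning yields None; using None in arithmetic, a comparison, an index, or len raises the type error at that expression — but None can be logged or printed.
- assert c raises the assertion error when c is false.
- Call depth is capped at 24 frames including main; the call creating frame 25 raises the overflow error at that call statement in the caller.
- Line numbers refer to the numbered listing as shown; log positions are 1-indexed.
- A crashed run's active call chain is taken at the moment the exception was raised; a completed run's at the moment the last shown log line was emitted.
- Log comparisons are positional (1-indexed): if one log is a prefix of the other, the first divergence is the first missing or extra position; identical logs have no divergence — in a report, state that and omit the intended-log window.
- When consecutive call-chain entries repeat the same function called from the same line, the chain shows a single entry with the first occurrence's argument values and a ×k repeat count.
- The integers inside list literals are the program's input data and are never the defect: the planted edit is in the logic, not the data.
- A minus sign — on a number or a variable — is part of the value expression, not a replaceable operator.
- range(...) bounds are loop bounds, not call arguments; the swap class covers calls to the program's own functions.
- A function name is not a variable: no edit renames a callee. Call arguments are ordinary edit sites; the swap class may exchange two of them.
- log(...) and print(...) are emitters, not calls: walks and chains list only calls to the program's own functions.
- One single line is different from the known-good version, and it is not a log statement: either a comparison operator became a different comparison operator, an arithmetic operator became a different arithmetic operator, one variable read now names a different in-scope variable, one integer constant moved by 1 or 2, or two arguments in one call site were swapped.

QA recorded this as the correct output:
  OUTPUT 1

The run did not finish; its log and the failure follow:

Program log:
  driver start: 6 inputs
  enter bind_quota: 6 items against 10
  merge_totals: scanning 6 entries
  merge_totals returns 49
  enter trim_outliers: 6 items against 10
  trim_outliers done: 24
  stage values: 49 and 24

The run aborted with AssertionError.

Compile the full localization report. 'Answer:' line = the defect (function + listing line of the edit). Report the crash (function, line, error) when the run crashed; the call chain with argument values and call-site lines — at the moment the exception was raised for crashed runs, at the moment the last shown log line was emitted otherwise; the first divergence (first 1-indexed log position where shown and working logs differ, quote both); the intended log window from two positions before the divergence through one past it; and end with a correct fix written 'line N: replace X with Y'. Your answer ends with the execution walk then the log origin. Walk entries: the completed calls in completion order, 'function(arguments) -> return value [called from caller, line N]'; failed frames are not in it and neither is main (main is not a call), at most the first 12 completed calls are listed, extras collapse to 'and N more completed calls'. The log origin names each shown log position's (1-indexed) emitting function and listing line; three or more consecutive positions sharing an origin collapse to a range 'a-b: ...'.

Answer: the defect is in bind_quota at line 29.
The tell: The log ends early — 7 lines, where the working version next logs 'checkpoint: 2'.
Crash: bind_quota, line 29, AssertionError.
Call chain: main -> bind_quota([10, 12, 2, 12, 9, 4], 10) (called at line 36).
First divergence: position 8 — after 7 matching lines the faulty run goes silent; intended next line 'checkpoint: 2'.
Intended log window:
  6: trim_outliers done: 24
  7: stage values: 49 and 24
  8: checkpoint: 2
Execution walk:
  merge_totals([10, 12, 2, 12, 9, 4]) -> 49  [called from bind_quota, line 26]
  trim_outliers([10, 12, 2, 12, 9, 4], 10) -> 24  [called from bind_quota, line 27]
Log origins:
  1: from main, line 35
  2: from bind_quota, line 25
  3: from merge_totals, line 2
  4: from merge_totals, line 6
  5: from trim_outliers, line 10
  6: from trim_outliers, line 15
  7: from bind_quota, line 28
A correct fix: line 29: replace `==` with `>`.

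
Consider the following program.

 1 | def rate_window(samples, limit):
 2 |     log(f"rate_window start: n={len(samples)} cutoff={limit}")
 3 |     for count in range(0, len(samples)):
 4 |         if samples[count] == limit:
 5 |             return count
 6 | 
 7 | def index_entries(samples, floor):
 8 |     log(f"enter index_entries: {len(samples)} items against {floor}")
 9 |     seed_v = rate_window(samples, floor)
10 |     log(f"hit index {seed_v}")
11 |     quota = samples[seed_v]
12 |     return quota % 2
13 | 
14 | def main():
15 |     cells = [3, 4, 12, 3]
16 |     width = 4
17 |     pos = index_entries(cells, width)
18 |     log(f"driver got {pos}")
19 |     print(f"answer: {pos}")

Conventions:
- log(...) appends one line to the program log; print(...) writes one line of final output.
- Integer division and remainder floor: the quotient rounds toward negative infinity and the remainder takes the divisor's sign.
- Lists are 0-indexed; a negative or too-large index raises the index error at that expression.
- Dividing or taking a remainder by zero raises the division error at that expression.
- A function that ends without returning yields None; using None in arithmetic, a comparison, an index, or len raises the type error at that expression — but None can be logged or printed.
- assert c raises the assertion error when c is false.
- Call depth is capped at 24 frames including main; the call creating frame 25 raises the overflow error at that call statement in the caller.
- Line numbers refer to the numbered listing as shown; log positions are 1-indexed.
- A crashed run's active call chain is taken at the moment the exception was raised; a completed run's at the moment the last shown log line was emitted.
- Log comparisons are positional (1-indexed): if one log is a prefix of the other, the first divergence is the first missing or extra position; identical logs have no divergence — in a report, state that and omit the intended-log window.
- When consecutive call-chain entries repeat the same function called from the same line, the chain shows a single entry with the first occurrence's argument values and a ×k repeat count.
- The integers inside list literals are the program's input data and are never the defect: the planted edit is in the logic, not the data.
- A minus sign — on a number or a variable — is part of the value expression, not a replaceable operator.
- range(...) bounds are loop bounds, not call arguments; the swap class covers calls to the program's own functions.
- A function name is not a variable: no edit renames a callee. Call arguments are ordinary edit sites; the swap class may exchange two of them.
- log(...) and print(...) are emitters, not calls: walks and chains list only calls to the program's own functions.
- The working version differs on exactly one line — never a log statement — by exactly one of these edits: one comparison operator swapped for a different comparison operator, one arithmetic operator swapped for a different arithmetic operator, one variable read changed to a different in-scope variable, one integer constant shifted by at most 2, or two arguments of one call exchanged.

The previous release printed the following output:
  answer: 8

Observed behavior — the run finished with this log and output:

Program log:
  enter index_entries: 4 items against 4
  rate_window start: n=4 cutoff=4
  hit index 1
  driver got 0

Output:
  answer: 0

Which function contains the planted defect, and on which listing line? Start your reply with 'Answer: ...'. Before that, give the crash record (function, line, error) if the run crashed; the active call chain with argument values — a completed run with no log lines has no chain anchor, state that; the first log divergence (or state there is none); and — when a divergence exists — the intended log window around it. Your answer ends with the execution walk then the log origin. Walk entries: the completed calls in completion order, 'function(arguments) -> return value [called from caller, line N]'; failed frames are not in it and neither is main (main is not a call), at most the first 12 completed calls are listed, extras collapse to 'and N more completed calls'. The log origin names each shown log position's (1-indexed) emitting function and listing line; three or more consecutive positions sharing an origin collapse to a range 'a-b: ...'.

Answer: the defect is in index_entries at line 12.
The tell: The log first diverges at position 4: the faulty run prints 'driver got 0' where the working version prints 'driver got 8'.
Call chain: main.
First divergence: position 4 — the shown line 'driver got 0' should read 'driver got 8'.
Intended log window:
  2: rate_window start: n=4 cutoff=4
  3: hit index 1
  4: driver got 8
Execution walk:
  rate_window([3, 4, 12, 3], 4) -> 1  [called from index_entries, line 9]
  index_entries([3, 4, 12, 3], 4) -> 0  [called from main, line 17]
Origin of each log line:
  1: emitted by index_entries (line 8)
  2: emitted by rate_window (line 2)
  3: emitted by index_entries (line 10)
  4: emitted by main (line 18)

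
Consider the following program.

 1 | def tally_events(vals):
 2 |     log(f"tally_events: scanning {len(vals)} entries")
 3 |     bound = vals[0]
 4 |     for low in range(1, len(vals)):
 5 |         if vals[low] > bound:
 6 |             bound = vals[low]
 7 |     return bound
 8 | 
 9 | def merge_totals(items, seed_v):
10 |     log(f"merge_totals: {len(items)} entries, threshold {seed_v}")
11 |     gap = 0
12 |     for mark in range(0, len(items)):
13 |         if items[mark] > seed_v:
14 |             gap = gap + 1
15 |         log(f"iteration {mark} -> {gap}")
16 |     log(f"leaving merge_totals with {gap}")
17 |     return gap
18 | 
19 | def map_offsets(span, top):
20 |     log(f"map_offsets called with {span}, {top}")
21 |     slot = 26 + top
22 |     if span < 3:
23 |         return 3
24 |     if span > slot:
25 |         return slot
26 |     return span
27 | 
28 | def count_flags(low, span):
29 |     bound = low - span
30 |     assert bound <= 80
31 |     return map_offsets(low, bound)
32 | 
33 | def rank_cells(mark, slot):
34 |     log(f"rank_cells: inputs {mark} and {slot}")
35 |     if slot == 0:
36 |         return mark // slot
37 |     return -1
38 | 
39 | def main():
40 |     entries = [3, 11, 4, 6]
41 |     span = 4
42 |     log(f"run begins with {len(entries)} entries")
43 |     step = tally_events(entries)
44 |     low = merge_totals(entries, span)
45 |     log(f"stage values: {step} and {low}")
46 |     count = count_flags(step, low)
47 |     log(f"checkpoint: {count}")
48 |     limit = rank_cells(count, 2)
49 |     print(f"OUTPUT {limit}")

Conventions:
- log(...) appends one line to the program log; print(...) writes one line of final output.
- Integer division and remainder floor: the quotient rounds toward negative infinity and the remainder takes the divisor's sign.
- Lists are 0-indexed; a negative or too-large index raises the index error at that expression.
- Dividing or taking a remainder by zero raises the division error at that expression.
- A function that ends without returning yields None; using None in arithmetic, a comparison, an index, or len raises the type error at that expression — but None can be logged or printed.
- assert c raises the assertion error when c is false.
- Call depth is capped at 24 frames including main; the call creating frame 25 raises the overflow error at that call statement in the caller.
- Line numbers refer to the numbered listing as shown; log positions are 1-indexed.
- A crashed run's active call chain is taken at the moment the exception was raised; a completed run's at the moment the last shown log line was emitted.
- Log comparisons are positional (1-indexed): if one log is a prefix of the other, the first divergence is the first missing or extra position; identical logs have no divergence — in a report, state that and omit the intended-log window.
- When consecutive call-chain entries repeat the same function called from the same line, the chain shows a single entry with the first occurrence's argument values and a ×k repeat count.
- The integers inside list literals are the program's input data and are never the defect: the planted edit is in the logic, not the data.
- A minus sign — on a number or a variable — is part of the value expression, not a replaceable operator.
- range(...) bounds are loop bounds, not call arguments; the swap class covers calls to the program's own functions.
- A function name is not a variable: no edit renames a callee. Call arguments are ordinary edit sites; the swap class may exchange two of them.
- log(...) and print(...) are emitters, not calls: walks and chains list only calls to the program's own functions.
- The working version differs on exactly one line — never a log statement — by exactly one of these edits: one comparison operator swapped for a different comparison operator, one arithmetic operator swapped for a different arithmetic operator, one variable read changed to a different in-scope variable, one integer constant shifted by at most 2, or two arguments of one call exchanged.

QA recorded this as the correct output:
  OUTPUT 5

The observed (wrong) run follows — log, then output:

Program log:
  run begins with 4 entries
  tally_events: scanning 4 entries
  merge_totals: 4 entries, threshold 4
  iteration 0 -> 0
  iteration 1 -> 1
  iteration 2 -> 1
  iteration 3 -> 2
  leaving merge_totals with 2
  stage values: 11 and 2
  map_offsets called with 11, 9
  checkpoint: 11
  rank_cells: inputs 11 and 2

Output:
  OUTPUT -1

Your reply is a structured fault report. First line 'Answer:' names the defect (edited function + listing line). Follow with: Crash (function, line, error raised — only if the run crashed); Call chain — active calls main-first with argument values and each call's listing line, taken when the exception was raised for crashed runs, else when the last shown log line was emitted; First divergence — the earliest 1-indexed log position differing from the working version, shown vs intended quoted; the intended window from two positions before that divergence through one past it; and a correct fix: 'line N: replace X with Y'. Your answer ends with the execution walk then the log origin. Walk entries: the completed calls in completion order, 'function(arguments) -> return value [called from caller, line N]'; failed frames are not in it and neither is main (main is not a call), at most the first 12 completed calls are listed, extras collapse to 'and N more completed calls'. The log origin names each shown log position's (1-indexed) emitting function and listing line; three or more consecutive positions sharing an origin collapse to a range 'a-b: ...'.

Answer: the defect is in rank_cells at line 35.
Core observation: Log streams are identical — the defect surfaces only in the printed output.
Call chain: main -> rank_cells(11, 2) (called at line 48).
First divergence: there is none — every log position agrees.
Execution walk:
  tally_events([3, 11, 4, 6]) -> 11  [called from main, line 43]
  merge_totals([3, 11, 4, 6], 4) -> 2  [called from main, line 44]
  map_offsets(11, 9) -> 11  [called from count_flags, line 31]
  count_flags(11, 2) -> 11  [called from main, line 46]
  rank_cells(11, 2) -> -1  [called from main, line 48]
Log origin:
  1: logged in main at line 42
  2: logged in tally_events at line 2
  3: logged in merge_totals at line 10
  4-7: logged in merge_totals at line 15
  8: logged in merge_totals at line 16
  9: logged in main at line 45
  10: logged in map_offsets at line 20
  11: logged in main at line 47
  12: logged in rank_cells at line 34
A correct fix: line 35: replace `==` with `!=`.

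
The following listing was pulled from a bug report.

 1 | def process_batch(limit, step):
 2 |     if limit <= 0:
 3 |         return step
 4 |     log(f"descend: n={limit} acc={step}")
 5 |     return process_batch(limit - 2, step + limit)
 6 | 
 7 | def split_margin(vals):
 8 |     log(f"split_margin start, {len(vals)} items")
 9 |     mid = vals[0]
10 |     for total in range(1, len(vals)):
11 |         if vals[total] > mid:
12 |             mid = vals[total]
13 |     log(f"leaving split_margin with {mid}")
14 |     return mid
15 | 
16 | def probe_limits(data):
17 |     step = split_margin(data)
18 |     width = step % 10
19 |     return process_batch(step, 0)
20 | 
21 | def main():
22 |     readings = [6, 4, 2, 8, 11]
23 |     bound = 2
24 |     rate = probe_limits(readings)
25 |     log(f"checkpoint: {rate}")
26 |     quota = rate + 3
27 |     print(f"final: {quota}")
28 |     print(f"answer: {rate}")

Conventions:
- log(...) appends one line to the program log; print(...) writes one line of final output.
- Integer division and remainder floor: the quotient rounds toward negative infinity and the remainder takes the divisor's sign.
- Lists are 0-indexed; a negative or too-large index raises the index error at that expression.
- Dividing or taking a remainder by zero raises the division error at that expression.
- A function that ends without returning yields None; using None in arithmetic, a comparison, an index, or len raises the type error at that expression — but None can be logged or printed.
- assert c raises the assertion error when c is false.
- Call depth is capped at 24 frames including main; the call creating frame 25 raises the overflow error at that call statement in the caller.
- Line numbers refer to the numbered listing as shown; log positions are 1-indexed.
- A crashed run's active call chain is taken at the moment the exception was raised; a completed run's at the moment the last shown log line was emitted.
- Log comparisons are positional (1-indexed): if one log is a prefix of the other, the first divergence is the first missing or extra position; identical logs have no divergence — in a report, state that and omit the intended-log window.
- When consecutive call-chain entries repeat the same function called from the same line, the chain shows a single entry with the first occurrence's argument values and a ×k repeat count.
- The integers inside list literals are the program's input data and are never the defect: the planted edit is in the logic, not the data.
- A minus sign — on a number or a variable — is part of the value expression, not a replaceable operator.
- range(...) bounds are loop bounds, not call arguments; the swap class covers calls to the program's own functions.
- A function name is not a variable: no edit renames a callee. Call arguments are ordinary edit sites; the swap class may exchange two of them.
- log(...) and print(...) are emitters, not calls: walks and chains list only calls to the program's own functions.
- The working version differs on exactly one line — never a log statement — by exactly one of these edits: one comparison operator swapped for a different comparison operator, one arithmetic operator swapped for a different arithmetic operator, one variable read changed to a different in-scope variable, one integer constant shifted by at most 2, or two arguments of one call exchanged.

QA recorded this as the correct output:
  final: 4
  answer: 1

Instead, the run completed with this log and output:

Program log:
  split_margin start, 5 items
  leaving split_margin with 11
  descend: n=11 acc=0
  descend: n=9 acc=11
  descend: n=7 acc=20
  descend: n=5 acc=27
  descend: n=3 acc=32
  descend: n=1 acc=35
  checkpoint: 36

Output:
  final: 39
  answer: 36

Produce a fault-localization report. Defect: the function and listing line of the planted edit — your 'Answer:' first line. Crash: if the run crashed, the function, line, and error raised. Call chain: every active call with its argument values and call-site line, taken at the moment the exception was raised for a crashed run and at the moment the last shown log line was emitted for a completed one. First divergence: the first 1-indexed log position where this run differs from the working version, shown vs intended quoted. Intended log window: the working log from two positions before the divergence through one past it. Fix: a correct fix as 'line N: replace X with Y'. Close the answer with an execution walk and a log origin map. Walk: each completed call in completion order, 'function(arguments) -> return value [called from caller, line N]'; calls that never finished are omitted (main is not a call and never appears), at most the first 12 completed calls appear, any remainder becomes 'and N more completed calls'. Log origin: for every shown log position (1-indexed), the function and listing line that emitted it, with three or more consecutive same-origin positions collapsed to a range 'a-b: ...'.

Answer: the defect is in probe_limits at line 19.
Key fact: Everything matches until log position 3, which reads 'descend: n=11 acc=0' in place of 'descend: n=1 acc=0'.
Call chain: main.
First divergence: at position 3 the run shows 'descend: n=11 acc=0' where the working version logs 'descend: n=1 acc=0'.
Intended log window:
  1: split_margin start, 5 items
  2: leaving split_margin with 11
  3: descend: n=1 acc=0
  4: checkpoint: 1
Execution walk:
  split_margin([6, 4, 2, 8, 11]) -> 11  [called from probe_limits, line 17]
  process_batch(-1, 36) -> 36  [called from process_batch, line 5]
  process_batch(1, 35) -> 36  [called from process_batch, line 5]
  process_batch(3, 32) -> 36  [called from process_batch, line 5]
  process_batch(5, 27) -> 36  [called from process_batch, line 5]
  process_batch(7, 20) -> 36  [called from process_batch, line 5]
  process_batch(9, 11) -> 36  [called from process_batch, line 5]
  process_batch(11, 0) -> 36  [called from probe_limits, line 19]
  probe_limits([6, 4, 2, 8, 11]) -> 36  [called from main, line 24]
Log origins:
  1: logged in split_margin at line 8
  2: logged in split_margin at line 13
  3-8: logged in process_batch at line 4
  9: logged in main at line 25
A correct fix: line 19: replace `step` with `width`.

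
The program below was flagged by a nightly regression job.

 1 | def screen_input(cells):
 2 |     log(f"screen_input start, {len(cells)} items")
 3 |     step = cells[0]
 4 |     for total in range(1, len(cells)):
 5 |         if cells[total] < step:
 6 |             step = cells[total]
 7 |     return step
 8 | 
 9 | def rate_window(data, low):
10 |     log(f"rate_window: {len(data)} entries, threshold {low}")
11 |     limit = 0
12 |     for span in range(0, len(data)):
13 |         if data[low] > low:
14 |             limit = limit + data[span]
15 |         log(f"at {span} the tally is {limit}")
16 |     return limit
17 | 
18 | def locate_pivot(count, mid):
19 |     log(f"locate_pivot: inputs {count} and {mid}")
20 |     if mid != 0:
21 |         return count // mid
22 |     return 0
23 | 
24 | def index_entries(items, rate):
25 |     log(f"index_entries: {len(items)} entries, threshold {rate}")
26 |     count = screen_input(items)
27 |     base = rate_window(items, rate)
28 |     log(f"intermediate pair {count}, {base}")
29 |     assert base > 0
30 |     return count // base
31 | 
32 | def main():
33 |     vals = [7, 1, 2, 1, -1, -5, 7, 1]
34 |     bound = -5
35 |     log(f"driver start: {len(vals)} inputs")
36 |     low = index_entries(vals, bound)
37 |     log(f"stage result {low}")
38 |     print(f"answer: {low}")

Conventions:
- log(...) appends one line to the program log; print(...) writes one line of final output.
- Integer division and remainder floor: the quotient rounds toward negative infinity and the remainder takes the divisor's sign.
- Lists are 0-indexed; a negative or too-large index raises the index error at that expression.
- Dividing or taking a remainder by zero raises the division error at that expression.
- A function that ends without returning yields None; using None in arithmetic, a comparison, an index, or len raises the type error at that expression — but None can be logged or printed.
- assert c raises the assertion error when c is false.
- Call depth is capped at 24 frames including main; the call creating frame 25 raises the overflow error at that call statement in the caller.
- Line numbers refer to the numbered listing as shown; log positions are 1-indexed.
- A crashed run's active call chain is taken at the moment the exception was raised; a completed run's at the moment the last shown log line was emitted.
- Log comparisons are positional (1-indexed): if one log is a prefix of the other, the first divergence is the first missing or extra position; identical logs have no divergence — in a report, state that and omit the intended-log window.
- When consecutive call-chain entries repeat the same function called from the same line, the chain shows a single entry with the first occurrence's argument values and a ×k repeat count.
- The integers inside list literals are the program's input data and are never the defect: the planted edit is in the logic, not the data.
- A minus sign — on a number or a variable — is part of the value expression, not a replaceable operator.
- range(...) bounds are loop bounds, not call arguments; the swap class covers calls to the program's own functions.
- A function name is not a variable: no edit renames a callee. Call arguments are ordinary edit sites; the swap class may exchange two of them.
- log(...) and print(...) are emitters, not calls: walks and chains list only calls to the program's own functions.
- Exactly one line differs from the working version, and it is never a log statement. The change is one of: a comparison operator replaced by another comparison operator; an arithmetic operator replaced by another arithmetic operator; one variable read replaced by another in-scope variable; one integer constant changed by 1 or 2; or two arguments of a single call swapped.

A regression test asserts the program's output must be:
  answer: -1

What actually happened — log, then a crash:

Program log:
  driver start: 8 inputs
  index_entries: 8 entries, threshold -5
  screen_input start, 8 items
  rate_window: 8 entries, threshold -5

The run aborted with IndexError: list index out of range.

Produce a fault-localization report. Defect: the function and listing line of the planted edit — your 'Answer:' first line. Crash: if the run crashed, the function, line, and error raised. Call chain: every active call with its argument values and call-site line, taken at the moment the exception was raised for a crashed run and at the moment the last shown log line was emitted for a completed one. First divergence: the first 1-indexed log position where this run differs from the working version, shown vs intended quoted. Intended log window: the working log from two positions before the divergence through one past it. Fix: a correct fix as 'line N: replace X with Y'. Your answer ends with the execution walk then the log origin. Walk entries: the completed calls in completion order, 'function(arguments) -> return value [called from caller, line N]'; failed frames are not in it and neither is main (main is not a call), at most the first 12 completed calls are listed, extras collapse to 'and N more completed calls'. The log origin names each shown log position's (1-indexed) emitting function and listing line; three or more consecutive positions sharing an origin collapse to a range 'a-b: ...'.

Answer: the defect is in rate_window at line 13.
Key observation: A complete run would log 'at 0 the tally is 7' next, but this one stopped at 4 lines.
Crash: rate_window, line 13, IndexError.
Call chain: main -> index_entries([7, 1, 2, 1, -1, -5, 7, 1], -5) (called at line 36) -> rate_window([7, 1, 2, 1, -1, -5, 7, 1], -5) (called at line 27).
First divergence: position 5; the shown log stops at 4 lines while the working version next logs 'at 0 the tally is 7'.
Intended log window:
  3: screen_input start, 8 items
  4: rate_window: 8 entries, threshold -5
  5: at 0 the tally is 7
  6: at 1 the tally is 8
Execution walk:
  screen_input([7, 1, 2, 1, -1, -5, 7, 1]) -> -5  [called from index_entries, line 26]
Origin of each log line:
  1: from main, line 35
  2: from index_entries, line 25
  3: from screen_input, line 2
  4: from rate_window, line 10
A correct fix: line 13: replace `data[low]` with `data[span]`.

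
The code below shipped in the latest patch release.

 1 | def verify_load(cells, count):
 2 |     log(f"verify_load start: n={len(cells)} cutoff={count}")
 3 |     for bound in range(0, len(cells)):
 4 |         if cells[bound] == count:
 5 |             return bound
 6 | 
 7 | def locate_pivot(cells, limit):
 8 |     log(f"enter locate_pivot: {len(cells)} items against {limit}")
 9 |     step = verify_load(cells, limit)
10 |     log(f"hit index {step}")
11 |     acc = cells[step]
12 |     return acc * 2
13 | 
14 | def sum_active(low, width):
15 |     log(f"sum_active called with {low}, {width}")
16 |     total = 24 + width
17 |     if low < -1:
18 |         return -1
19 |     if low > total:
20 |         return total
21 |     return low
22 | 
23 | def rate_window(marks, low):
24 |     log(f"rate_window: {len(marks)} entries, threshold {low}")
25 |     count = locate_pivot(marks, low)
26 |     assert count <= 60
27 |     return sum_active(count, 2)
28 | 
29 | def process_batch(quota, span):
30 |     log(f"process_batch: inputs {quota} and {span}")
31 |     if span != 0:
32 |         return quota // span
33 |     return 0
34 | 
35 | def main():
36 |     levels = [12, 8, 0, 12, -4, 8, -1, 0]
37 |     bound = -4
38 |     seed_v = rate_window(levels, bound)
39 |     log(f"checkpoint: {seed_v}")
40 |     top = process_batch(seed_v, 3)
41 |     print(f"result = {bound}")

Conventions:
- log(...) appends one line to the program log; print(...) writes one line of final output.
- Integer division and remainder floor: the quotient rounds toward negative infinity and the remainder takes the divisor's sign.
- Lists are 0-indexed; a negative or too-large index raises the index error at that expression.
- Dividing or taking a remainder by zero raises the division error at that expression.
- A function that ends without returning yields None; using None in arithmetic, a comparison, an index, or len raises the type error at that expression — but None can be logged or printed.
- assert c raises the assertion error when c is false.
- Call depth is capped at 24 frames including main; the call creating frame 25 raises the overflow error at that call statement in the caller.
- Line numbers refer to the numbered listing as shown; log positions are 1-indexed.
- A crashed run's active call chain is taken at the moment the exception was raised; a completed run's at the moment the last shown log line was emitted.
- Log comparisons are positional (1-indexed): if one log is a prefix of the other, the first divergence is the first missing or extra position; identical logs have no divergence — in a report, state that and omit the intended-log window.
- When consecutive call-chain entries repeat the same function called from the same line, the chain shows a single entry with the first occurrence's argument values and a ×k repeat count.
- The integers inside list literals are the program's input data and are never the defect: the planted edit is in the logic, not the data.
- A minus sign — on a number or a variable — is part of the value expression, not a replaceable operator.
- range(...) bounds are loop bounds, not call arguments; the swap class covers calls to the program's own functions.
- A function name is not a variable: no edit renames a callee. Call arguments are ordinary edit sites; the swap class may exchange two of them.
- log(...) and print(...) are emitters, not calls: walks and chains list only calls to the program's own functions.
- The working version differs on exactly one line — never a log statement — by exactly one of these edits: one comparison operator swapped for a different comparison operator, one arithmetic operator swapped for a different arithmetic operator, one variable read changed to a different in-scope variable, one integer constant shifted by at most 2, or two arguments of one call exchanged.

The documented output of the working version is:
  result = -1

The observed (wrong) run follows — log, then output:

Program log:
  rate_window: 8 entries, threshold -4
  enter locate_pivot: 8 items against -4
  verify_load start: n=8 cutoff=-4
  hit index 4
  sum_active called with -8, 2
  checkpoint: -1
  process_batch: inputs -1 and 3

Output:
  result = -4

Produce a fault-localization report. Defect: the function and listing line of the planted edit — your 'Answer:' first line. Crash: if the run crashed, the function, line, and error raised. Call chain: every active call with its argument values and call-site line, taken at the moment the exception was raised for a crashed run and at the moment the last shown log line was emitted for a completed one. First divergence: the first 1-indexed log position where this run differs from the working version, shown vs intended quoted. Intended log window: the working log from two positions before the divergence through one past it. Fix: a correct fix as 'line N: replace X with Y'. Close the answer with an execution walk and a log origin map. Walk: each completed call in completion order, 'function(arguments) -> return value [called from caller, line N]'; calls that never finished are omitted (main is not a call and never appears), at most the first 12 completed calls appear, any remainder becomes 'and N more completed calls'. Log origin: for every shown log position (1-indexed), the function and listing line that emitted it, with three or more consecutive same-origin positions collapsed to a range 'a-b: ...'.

Answer: the defect is in main at line 41.
Key fact: The logs agree in full; only the final output differs.
Call chain: main -> process_batch(-1, 3) (called at line 40).
First divergence: none (the log streams are identical).
Execution walk:
  verify_load([12, 8, 0, 12, -4, 8, -1, 0], -4) -> 4  [called from locate_pivot, line 9]
  locate_pivot([12, 8, 0, 12, -4, 8, -1, 0], -4) -> -8  [called from rate_window, line 25]
  sum_active(-8, 2) -> -1  [called from rate_window, line 27]
  rate_window([12, 8, 0, 12, -4, 8, -1, 0], -4) -> -1  [called from main, line 38]
  process_batch(-1, 3) -> -1  [called from main, line 40]
Log origin:
  1: logged in rate_window at line 24
  2: logged in locate_pivot at line 8
  3: logged in verify_load at line 2
  4: logged in locate_pivot at line 10
  5: logged in sum_active at line 15
  6: logged in main at line 39
  7: logged in process_batch at line 30
A correct fix: line 41: replace `bound` with `top`.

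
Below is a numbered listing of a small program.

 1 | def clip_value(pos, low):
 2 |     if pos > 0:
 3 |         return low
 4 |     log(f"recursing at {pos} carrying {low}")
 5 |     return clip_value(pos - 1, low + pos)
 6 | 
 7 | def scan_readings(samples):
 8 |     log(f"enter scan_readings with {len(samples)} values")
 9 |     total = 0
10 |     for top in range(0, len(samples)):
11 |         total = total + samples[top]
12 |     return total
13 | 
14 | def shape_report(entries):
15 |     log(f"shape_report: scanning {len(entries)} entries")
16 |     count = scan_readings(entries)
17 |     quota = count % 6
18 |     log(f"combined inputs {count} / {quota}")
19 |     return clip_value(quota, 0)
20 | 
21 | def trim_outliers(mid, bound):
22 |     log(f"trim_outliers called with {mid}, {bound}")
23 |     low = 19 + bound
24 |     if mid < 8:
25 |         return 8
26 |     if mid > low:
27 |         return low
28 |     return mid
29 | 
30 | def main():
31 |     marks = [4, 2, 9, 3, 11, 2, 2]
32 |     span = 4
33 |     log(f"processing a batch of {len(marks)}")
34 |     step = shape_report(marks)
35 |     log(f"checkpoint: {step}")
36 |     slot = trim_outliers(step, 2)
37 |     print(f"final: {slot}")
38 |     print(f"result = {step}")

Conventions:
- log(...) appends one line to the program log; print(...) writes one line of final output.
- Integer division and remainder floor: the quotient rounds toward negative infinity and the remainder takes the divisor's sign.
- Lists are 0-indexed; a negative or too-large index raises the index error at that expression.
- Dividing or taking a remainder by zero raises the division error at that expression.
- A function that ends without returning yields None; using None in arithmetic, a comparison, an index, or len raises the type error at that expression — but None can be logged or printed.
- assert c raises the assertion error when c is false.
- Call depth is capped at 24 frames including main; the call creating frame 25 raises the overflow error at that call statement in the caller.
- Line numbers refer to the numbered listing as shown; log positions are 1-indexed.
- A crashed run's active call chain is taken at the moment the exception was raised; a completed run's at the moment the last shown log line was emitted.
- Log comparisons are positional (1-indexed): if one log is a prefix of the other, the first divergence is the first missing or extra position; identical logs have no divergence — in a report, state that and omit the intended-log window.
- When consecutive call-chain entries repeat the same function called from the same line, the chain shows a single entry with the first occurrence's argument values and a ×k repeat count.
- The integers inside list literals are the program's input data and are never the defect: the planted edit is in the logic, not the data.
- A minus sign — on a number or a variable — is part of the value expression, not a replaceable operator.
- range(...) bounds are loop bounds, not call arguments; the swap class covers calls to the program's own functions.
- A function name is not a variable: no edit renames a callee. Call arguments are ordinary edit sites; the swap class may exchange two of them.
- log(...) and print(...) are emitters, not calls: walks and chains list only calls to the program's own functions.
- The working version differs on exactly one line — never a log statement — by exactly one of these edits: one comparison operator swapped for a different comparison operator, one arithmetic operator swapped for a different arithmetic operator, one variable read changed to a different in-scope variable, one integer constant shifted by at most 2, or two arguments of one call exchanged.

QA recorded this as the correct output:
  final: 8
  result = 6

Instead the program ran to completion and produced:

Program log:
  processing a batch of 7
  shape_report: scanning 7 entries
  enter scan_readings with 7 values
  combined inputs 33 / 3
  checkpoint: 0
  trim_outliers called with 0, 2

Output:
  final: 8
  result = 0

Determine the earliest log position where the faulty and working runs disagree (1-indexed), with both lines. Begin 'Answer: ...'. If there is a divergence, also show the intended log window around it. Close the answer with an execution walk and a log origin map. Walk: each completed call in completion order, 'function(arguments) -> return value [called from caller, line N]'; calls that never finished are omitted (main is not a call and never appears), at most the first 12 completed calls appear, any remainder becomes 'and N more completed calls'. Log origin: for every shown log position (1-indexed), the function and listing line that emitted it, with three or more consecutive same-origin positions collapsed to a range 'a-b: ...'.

Answer: position 5 — the shown line 'checkpoint: 0' should read 'recursing at 3 carrying 0'.
Intended log window:
  3: enter scan_readings with 7 values
  4: combined inputs 33 / 3
  5: recursing at 3 carrying 0
  6: recursing at 2 carrying 3
Execution walk:
  scan_readings([4, 2, 9, 3, 11, 2, 2]) -> 33  [called from shape_report, line 16]
  clip_value(3, 0) -> 0  [called from shape_report, line 19]
  shape_report([4, 2, 9, 3, 11, 2, 2]) -> 0  [called from main, line 34]
  trim_outliers(0, 2) -> 8  [called from main, line 36]
Origin of each log line:
  1: logged in main at line 33
  2: logged in shape_report at line 15
  3: logged in scan_readings at line 8
  4: logged in shape_report at line 18
  5: logged in main at line 35
  6: logged in trim_outliers at line 22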